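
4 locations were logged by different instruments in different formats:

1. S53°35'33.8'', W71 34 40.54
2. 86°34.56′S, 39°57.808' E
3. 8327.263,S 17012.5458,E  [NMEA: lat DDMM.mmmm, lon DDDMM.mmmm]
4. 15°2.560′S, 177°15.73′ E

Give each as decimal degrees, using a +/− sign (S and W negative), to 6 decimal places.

1. -53.592722, -71.577928
2. -86.576000, 39.963467
3. -83.454383, 170.209097
4. -15.042667, 177.262167

Point 1:
  Lat: 53° + 35/60 + 33.8/3600 = 53 + 0.583333 + 0.009389 = 53.5927222
  S → negative
  Lon: 71 + 34/60 + 40.54/3600 = 71.5779278
  W ⇒ negate
Point 2:
  Lat: 34.56′ = 0.576000°; total 86.5760000
  S ⇒ negate
  λ: 39 + 57.808/60 = 39.9634667
  E ⇒ keep positive
Point 3:
  φ: degrees = first 2 digits = 83, minutes = 27.263; 83 + 27.263/60 = 83.4543833
  S ⇒ negate
  Longitude: split at 3 digits → 170° and 12.5458′; 170 + 12.5458/60 = 170.2090967
  E ⇒ keep positive
Point 4:
  φ: 2.56′ = 0.042667°; total 15.0426667
  S → negative
  Lon: 177 + 15.73/60 = 177.2621667
  E → positive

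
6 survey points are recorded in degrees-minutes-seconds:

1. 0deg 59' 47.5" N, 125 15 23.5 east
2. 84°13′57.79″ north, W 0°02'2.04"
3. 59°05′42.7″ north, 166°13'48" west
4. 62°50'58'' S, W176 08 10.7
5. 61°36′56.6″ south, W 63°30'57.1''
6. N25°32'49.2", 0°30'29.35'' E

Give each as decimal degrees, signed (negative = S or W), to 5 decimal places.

Point 1:
  φ: 0 + 59/60 + 47.5/3600 = 0.996528
  N ⇒ keep positive
  Lon: 15′ + 23.5″ = 15.39167′; 125 + 15.39167/60 = 125.256528
  E → positive
Point 2:
  φ: 13′ + 57.79″ = 13.96317′; 84 + 13.96317/60 = 84.232719
  N → positive
  λ: 0° + 2/60 + 2.04/3600 = 0 + 0.033333 + 0.000567 = 0.033900
  W → negative
Point 3:
  Latitude: 59 + 5/60 + 42.7/3600 = 59.095194
  N → positive
  Longitude: 13′ + 48″ = 13.80000′; 166 + 13.80000/60 = 166.230000
  hemisphere W, so the sign is −
Point 4:
  Lat: 62° + 50/60 + 58/3600 = 62 + 0.833333 + 0.016111 = 62.849444
  S → negative
  Longitude: 176° + 8/60 + 10.7/3600 = 176 + 0.133333 + 0.002972 = 176.136306
  W → negative
Point 5:
  Latitude: 61 + 36/60 + 56.6/3600 = 61.615722
  S → negative
  λ: 30′ + 57.1″ = 30.95167′; 63 + 30.95167/60 = 63.515861
  hemisphere W, so the sign is −
Point 6:
  Lat: 25 + 32/60 + 49.2/3600 = 25.547000
  N ⇒ keep positive
  λ: 30′ + 29.35″ = 30.48917′; 0 + 30.48917/60 = 0.508153
  E ⇒ keep positive

1. 0.99653, 125.25653
2. 84.23272, -0.03390
3. 59.09519, -166.23000
4. -62.84944, -176.13631
5. -61.61572, -63.51586
6. 25.54700, 0.50815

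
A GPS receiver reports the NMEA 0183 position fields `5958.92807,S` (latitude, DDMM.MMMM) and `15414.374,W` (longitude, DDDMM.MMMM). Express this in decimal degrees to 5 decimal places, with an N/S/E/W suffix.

59.98213° S, 154.23957° W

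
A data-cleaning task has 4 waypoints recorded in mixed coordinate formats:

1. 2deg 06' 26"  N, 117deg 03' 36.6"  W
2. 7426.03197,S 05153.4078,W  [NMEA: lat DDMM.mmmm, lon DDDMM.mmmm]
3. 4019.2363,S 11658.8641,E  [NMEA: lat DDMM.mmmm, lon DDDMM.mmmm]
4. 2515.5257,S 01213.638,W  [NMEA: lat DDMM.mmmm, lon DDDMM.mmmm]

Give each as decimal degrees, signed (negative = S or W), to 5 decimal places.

1. 2.10722, -117.06017
2. -74.43387, -51.89013
3. -40.32061, 116.98107
4. -25.25876, -12.22730

Point 1:
  Latitude: 2° + 6/60 + 26/3600 = 2 + 0.100000 + 0.007222 = 2.107222
  N ⇒ keep positive
  λ: 117° + 3/60 + 36.6/3600 = 117 + 0.050000 + 0.010167 = 117.060167
  W ⇒ negate
Point 2:
  Lat: split at 2 digits → 74° and 26.03197′; 74 + 26.03197/60 = 74.433866
  S → negative
  Lon: split at 3 digits → 051° and 53.4078′; 51 + 53.4078/60 = 51.890130
  W → negative
Point 3:
  Latitude: split at 2 digits → 40° and 19.2363′; 40 + 19.2363/60 = 40.320605
  S → negative
  Longitude: degrees = first 3 digits = 116, minutes = 58.8641; 116 + 58.8641/60 = 116.981068
  E → positive
Point 4:
  Latitude: split at 2 digits → 25° and 15.5257′; 25 + 15.5257/60 = 25.258762
  S ⇒ negate
  Lon: split at 3 digits → 012° and 13.638′; 12 + 13.638/60 = 12.227300
  W ⇒ negate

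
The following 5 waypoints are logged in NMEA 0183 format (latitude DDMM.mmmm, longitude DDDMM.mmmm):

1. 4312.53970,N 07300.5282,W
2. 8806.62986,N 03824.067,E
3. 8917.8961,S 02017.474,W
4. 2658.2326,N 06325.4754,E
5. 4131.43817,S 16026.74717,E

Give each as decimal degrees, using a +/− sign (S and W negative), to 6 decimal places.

1. 43.208995, -73.008803
2. 88.110498, 38.401117
3. -89.298268, -20.291233
4. 26.970543, 63.424590
5. -41.523970, 160.445786

Point 1:
  φ: split at 2 digits → 43° and 12.5397′; 43 + 12.5397/60 = 43.2089950
  N ⇒ keep positive
  Lon: degrees = first 3 digits = 73, minutes = 0.5282; 73 + 0.5282/60 = 73.0088033
  W ⇒ negate
Point 2:
  Lat: split at 2 digits → 88° and 6.62986′; 88 + 6.62986/60 = 88.1104977
  N ⇒ keep positive
  Longitude: degrees = first 3 digits = 38, minutes = 24.067; 38 + 24.067/60 = 38.4011167
  E ⇒ keep positive
Point 3:
  Lat: split at 2 digits → 89° and 17.8961′; 89 + 17.8961/60 = 89.2982683
  S → negative
  Longitude: split at 3 digits → 020° and 17.474′; 20 + 17.474/60 = 20.2912333
  W → negative
Point 4:
  φ: degrees = first 2 digits = 26, minutes = 58.2326; 26 + 58.2326/60 = 26.9705433
  N → positive
  Lon: degrees = first 3 digits = 63, minutes = 25.4754; 63 + 25.4754/60 = 63.4245900
  E → positive
Point 5:
  Latitude: degrees = first 2 digits = 41, minutes = 31.43817; 41 + 31.43817/60 = 41.5239695
  S ⇒ negate
  Lon: degrees = first 3 digits = 160, minutes = 26.74717; 160 + 26.74717/60 = 160.4457862
  E ⇒ keep positive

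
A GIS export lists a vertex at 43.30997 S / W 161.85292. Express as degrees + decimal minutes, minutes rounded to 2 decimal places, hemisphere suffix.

43° 18.60′ S, 161° 51.18′ W

Lat: minutes = (43.309970 − 43) × 60 = 18.5982
Longitude: minutes = (161.852920 − 161) × 60 = 51.1752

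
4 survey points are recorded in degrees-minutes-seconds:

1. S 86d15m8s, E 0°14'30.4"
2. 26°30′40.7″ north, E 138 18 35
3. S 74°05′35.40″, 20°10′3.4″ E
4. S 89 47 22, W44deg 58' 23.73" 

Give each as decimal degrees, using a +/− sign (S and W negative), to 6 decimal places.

1. -86.252222, 0.241778
2. 26.511306, 138.309722
3. -74.093167, 20.167611
4. -89.789444, -44.973258

Point 1:
  φ: 15′ + 8″ = 15.13333′; 86 + 15.13333/60 = 86.2522222
  hemisphere S, so the sign is −
  Longitude: 0° + 14/60 + 30.4/3600 = 0 + 0.233333 + 0.008444 = 0.2417778
  E → positive
Point 2:
  Latitude: 26° + 30/60 + 40.7/3600 = 26 + 0.500000 + 0.011306 = 26.5113056
  N ⇒ keep positive
  λ: 138° + 18/60 + 35/3600 = 138 + 0.300000 + 0.009722 = 138.3097222
  E → positive
Point 3:
  Lat: 5′ + 35.4″ = 5.59000′; 74 + 5.59000/60 = 74.0931667
  S → negative
  λ: 10′ + 3.4″ = 10.05667′; 20 + 10.05667/60 = 20.1676111
  E → positive
Point 4:
  φ: 89 + 47/60 + 22/3600 = 89.7894444
  S ⇒ negate
  Lon: 58′ + 23.73″ = 58.39550′; 44 + 58.39550/60 = 44.9732583
  W → negative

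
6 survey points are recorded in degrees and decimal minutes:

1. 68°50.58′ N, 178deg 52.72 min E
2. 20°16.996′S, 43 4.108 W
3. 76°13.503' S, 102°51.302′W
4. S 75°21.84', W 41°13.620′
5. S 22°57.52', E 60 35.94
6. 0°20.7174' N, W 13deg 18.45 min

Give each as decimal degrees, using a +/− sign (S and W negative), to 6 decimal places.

Point 1:
  Latitude: 50.58′ = 0.843000°; total 68.8430000
  N → positive
  Lon: 178 + 52.72/60 = 178.8786667
  E → positive
Point 2:
  Latitude: 20 + 16.996/60 = 20.2832667
  hemisphere S, so the sign is −
  Longitude: 43 + 4.108/60 = 43.0684667
  hemisphere W, so the sign is −
Point 3:
  Latitude: 13.503′ = 0.225050°; total 76.2250500
  S ⇒ negate
  Longitude: 51.302′ = 0.855033°; total 102.8550333
  W → negative
Point 4:
  Latitude: 75 + 21.84/60 = 75.3640000
  S → negative
  Lon: 41 + 13.62/60 = 41.2270000
  W → negative
Point 5:
  Latitude: 57.52′ = 0.958667°; total 22.9586667
  S → negative
  Lon: 60 + 35.94/60 = 60.5990000
  E → positive
Point 6:
  Lat: 20.7174′ = 0.345290°; total 0.3452900
  N ⇒ keep positive
  λ: 13 + 18.45/60 = 13.3075000
  W → negative

1. 68.843000, 178.878667
2. -20.283267, -43.068467
3. -76.225050, -102.855033
4. -75.364000, -41.227000
5. -22.958667, 60.599000
6. 0.345290, -13.307500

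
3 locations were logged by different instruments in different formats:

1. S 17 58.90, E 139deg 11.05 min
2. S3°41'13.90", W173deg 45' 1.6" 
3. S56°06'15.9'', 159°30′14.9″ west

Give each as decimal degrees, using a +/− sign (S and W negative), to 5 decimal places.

1. -17.98167, 139.18417
2. -3.68719, -173.75044
3. -56.10442, -159.50414

Point 1:
  Latitude: 17 + 58.9/60 = 17.981667
  S ⇒ negate
  λ: 139 + 11.05/60 = 139.184167
  E → positive
Point 2:
  Latitude: 41′ + 13.9″ = 41.23167′; 3 + 41.23167/60 = 3.687194
  S → negative
  Lon: 173 + 45/60 + 1.6/3600 = 173.750444
  W → negative
Point 3:
  Lat: 56° + 6/60 + 15.9/3600 = 56 + 0.100000 + 0.004417 = 56.104417
  hemisphere S, so the sign is −
  Lon: 30′ + 14.9″ = 30.24833′; 159 + 30.24833/60 = 159.504139
  hemisphere W, so the sign is −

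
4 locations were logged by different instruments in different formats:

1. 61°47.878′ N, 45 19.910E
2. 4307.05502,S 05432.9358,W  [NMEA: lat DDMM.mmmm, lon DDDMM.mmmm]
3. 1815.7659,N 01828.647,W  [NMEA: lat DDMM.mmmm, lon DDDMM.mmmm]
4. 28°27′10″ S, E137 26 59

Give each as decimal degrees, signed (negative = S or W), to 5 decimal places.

Point 1:
  φ: 47.878′ = 0.797967°; total 61.797967
  N → positive
  Lon: 19.91′ = 0.331833°; total 45.331833
  E ⇒ keep positive
Point 2:
  Latitude: degrees = first 2 digits = 43, minutes = 7.05502; 43 + 7.05502/60 = 43.117584
  hemisphere S, so the sign is −
  Lon: split at 3 digits → 054° and 32.9358′; 54 + 32.9358/60 = 54.548930
  W → negative
Point 3:
  Lat: split at 2 digits → 18° and 15.7659′; 18 + 15.7659/60 = 18.262765
  N → positive
  Longitude: split at 3 digits → 018° and 28.647′; 18 + 28.647/60 = 18.477450
  W ⇒ negate
Point 4:
  Lat: 27′ + 10″ = 27.16667′; 28 + 27.16667/60 = 28.452778
  hemisphere S, so the sign is −
  Lon: 137 + 26/60 + 59/3600 = 137.449722
  E → positive

1. 61.79797, 45.33183
2. -43.11758, -54.54893
3. 18.26277, -18.47745
4. -28.45278, 137.44972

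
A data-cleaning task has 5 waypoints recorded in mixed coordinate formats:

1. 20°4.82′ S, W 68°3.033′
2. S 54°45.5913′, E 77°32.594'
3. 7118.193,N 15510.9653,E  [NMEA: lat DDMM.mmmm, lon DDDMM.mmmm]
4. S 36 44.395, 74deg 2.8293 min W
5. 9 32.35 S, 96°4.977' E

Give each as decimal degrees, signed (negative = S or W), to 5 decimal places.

Point 1:
  Latitude: 20 + 4.82/60 = 20.080333
  S ⇒ negate
  Lon: 3.033′ = 0.050550°; total 68.050550
  hemisphere W, so the sign is −
Point 2:
  Lat: 45.5913′ = 0.759855°; total 54.759855
  S ⇒ negate
  Lon: 32.594′ = 0.543233°; total 77.543233
  E ⇒ keep positive
Point 3:
  Lat: split at 2 digits → 71° and 18.193′; 71 + 18.193/60 = 71.303217
  N ⇒ keep positive
  Longitude: split at 3 digits → 155° and 10.9653′; 155 + 10.9653/60 = 155.182755
  E ⇒ keep positive
Point 4:
  φ: 44.395′ = 0.739917°; total 36.739917
  S ⇒ negate
  λ: 74 + 2.8293/60 = 74.047155
  W ⇒ negate
Point 5:
  Lat: 32.35′ = 0.539167°; total 9.539167
  S → negative
  Longitude: 4.977′ = 0.082950°; total 96.082950
  E ⇒ keep positive

1. -20.08033, -68.05055
2. -54.75986, 77.54323
3. 71.30322, 155.18276
4. -36.73992, -74.04716
5. -9.53917, 96.08295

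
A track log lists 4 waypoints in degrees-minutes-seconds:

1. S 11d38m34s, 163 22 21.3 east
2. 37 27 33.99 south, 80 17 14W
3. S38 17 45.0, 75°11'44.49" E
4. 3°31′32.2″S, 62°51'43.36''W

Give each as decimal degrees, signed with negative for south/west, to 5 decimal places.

1. -11.64278, 163.37258
2. -37.45944, -80.28722
3. -38.29583, 75.19569
4. -3.52561, -62.86204

Point 1:
  φ: 11 + 38/60 + 34/3600 = 11.642778
  S → negative
  λ: 22′ + 21.3″ = 22.35500′; 163 + 22.35500/60 = 163.372583
  E → positive
Point 2:
  Latitude: 37° + 27/60 + 33.99/3600 = 37 + 0.450000 + 0.009442 = 37.459442
  hemisphere S, so the sign is −
  λ: 17′ + 14″ = 17.23333′; 80 + 17.23333/60 = 80.287222
  W ⇒ negate
Point 3:
  φ: 38° + 17/60 + 45/3600 = 38 + 0.283333 + 0.012500 = 38.295833
  hemisphere S, so the sign is −
  λ: 11′ + 44.49″ = 11.74150′; 75 + 11.74150/60 = 75.195692
  E → positive
Point 4:
  Lat: 3° + 31/60 + 32.2/3600 = 3 + 0.516667 + 0.008944 = 3.525611
  hemisphere S, so the sign is −
  Lon: 62 + 51/60 + 43.36/3600 = 62.862044
  hemisphere W, so the sign is −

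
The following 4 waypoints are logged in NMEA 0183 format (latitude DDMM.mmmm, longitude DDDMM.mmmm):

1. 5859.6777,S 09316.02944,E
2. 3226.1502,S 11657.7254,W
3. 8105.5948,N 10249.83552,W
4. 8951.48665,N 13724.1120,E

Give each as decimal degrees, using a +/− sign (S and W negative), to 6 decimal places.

1. -58.994628, 93.267157
2. -32.435837, -116.962090
3. 81.093247, -102.830592
4. 89.858111, 137.401867

Point 1:
  Latitude: degrees = first 2 digits = 58, minutes = 59.6777; 58 + 59.6777/60 = 58.9946283
  hemisphere S, so the sign is −
  λ: degrees = first 3 digits = 93, minutes = 16.02944; 93 + 16.02944/60 = 93.2671573
  E → positive
Point 2:
  φ: split at 2 digits → 32° and 26.1502′; 32 + 26.1502/60 = 32.4358367
  hemisphere S, so the sign is −
  Longitude: degrees = first 3 digits = 116, minutes = 57.7254; 116 + 57.7254/60 = 116.9620900
  W → negative
Point 3:
  Latitude: split at 2 digits → 81° and 5.5948′; 81 + 5.5948/60 = 81.0932467
  N ⇒ keep positive
  Lon: degrees = first 3 digits = 102, minutes = 49.83552; 102 + 49.83552/60 = 102.8305920
  W ⇒ negate
Point 4:
  Lat: split at 2 digits → 89° and 51.48665′; 89 + 51.48665/60 = 89.8581108
  N ⇒ keep positive
  Longitude: degrees = first 3 digits = 137, minutes = 24.112; 137 + 24.112/60 = 137.4018667
  E ⇒ keep positive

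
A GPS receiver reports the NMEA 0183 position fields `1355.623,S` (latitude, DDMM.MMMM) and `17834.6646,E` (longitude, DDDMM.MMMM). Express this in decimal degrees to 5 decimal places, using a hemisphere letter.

φ: degrees = first 2 digits = 13, minutes = 55.623; 13 + 55.623/60 = 13.927050
Lon: degrees = first 3 digits = 178, minutes = 34.6646; 178 + 34.6646/60 = 178.577743

13.92705° S, 178.57774° E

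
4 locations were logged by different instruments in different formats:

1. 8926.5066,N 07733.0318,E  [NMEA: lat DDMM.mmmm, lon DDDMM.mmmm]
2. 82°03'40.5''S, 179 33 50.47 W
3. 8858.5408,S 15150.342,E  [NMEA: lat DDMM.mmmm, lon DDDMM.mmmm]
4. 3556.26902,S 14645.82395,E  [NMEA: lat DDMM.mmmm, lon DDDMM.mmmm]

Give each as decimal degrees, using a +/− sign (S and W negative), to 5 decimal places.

Point 1:
  φ: degrees = first 2 digits = 89, minutes = 26.5066; 89 + 26.5066/60 = 89.441777
  N → positive
  λ: split at 3 digits → 077° and 33.0318′; 77 + 33.0318/60 = 77.550530
  E ⇒ keep positive
Point 2:
  Lat: 3′ + 40.5″ = 3.67500′; 82 + 3.67500/60 = 82.061250
  S → negative
  Longitude: 179 + 33/60 + 50.47/3600 = 179.564019
  W → negative
Point 3:
  Lat: degrees = first 2 digits = 88, minutes = 58.5408; 88 + 58.5408/60 = 88.975680
  hemisphere S, so the sign is −
  Lon: degrees = first 3 digits = 151, minutes = 50.342; 151 + 50.342/60 = 151.839033
  E → positive
Point 4:
  φ: split at 2 digits → 35° and 56.26902′; 35 + 56.26902/60 = 35.937817
  S ⇒ negate
  λ: split at 3 digits → 146° and 45.82395′; 146 + 45.82395/60 = 146.763733
  E → positive

1. 89.44178, 77.55053
2. -82.06125, -179.56402
3. -88.97568, 151.83903
4. -35.93782, 146.76373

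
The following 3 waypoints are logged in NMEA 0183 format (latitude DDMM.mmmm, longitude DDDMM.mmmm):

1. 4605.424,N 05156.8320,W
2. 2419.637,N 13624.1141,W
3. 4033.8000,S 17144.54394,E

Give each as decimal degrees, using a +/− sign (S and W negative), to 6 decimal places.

1. 46.090400, -51.947200
2. 24.327283, -136.401902
3. -40.563333, 171.742399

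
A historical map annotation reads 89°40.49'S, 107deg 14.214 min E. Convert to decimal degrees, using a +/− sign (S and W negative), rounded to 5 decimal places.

Latitude: 89 + 40.49/60 = 89.674833
S → negative
Lon: 14.214′ = 0.236900°; total 107.236900
E → positive

-89.67483, 107.23690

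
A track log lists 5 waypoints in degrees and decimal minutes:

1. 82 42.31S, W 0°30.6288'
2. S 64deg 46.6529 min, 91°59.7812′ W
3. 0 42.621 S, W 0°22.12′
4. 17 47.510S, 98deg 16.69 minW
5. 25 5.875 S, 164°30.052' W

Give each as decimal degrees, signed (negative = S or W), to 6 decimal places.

1. -82.705167, -0.510480
2. -64.777548, -91.996353
3. -0.710350, -0.368667
4. -17.791833, -98.278167
5. -25.097917, -164.500867

Point 1:
  Latitude: 42.31′ = 0.705167°; total 82.7051667
  S → negative
  Lon: 0 + 30.6288/60 = 0.5104800
  hemisphere W, so the sign is −
Point 2:
  φ: 64 + 46.6529/60 = 64.7775483
  hemisphere S, so the sign is −
  Lon: 91 + 59.7812/60 = 91.9963533
  W ⇒ negate
Point 3:
  Latitude: 42.621′ = 0.710350°; total 0.7103500
  hemisphere S, so the sign is −
  λ: 22.12′ = 0.368667°; total 0.3686667
  hemisphere W, so the sign is −
Point 4:
  Lat: 17 + 47.51/60 = 17.7918333
  S → negative
  λ: 16.69′ = 0.278167°; total 98.2781667
  W → negative
Point 5:
  φ: 5.875′ = 0.097917°; total 25.0979167
  S ⇒ negate
  Lon: 164 + 30.052/60 = 164.5008667
  W → negative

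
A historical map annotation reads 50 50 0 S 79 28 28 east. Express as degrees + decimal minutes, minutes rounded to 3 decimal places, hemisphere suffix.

50° 50.000′ S, 79° 28.467′ E

Lat: seconds/60 = 0.00000; minutes = 50 + 0.00000 = 50.00000
Lon: seconds/60 = 0.46667; minutes = 28 + 0.46667 = 28.46667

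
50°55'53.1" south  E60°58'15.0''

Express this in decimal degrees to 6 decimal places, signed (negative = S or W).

-50.931417, 60.970833

Lat: 50° + 55/60 + 53.1/3600 = 50 + 0.916667 + 0.014750 = 50.9314167
hemisphere S, so the sign is −
Lon: 60° + 58/60 + 15/3600 = 60 + 0.966667 + 0.004167 = 60.9708333
E → positive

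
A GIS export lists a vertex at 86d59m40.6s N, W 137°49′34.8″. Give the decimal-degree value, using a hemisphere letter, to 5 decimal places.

86.99461° N, 137.82633° W

φ: 86° + 59/60 + 40.6/3600 = 86 + 0.983333 + 0.011278 = 86.994611
Longitude: 137 + 49/60 + 34.8/3600 = 137.826333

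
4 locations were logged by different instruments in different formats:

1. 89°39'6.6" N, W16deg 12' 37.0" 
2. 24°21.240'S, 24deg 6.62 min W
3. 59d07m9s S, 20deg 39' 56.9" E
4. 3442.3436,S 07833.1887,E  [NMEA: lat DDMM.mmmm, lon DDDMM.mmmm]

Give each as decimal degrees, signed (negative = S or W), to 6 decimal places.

Point 1:
  Latitude: 39′ + 6.6″ = 39.11000′; 89 + 39.11000/60 = 89.6518333
  N → positive
  Lon: 16° + 12/60 + 37/3600 = 16 + 0.200000 + 0.010278 = 16.2102778
  W → negative
Point 2:
  Lat: 21.24′ = 0.354000°; total 24.3540000
  S ⇒ negate
  λ: 24 + 6.62/60 = 24.1103333
  W ⇒ negate
Point 3:
  Latitude: 7′ + 9″ = 7.15000′; 59 + 7.15000/60 = 59.1191667
  S → negative
  Lon: 20 + 39/60 + 56.9/3600 = 20.6658056
  E ⇒ keep positive
Point 4:
  Latitude: split at 2 digits → 34° and 42.3436′; 34 + 42.3436/60 = 34.7057267
  hemisphere S, so the sign is −
  Lon: degrees = first 3 digits = 78, minutes = 33.1887; 78 + 33.1887/60 = 78.5531450
  E → positive

1. 89.651833, -16.210278
2. -24.354000, -24.110333
3. -59.119167, 20.665806
4. -34.705727, 78.553145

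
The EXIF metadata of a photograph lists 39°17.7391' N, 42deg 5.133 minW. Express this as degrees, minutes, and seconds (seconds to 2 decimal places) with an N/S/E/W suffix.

39°17′44.35″ N, 42°05′7.98″ W

Latitude: fractional minutes 0.73910 × 60 = 44.3460″
λ: 5.13300′ → 5′ and 0.13300 × 60 = 7.9800″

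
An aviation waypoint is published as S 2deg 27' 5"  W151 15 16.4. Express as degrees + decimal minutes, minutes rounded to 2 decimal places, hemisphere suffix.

Lat: 27 + 5/60 = 27.0833′
Longitude: 15 + 16.4/60 = 15.2733′

2° 27.08′ S, 151° 15.27′ W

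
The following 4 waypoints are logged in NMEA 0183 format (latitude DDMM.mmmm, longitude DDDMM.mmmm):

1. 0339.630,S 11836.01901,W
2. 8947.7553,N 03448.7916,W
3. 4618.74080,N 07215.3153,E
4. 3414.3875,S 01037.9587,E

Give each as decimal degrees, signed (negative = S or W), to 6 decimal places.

Point 1:
  φ: degrees = first 2 digits = 3, minutes = 39.63; 3 + 39.63/60 = 3.6605000
  S ⇒ negate
  λ: split at 3 digits → 118° and 36.01901′; 118 + 36.01901/60 = 118.6003168
  W → negative
Point 2:
  φ: degrees = first 2 digits = 89, minutes = 47.7553; 89 + 47.7553/60 = 89.7959217
  N ⇒ keep positive
  λ: degrees = first 3 digits = 34, minutes = 48.7916; 34 + 48.7916/60 = 34.8131933
  W → negative
Point 3:
  Lat: degrees = first 2 digits = 46, minutes = 18.7408; 46 + 18.7408/60 = 46.3123467
  N ⇒ keep positive
  Lon: degrees = first 3 digits = 72, minutes = 15.3153; 72 + 15.3153/60 = 72.2552550
  E → positive
Point 4:
  Lat: degrees = first 2 digits = 34, minutes = 14.3875; 34 + 14.3875/60 = 34.2397917
  S ⇒ negate
  λ: split at 3 digits → 010° and 37.9587′; 10 + 37.9587/60 = 10.6326450
  E ⇒ keep positive

1. -3.660500, -118.600317
2. 89.795922, -34.813193
3. 46.312347, 72.255255
4. -34.239792, 10.632645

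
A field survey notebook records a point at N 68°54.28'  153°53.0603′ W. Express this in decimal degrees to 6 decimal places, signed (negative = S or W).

Latitude: 68 + 54.28/60 = 68.9046667
N → positive
Longitude: 53.0603′ = 0.884338°; total 153.8843383
hemisphere W, so the sign is −

68.904667, -153.884338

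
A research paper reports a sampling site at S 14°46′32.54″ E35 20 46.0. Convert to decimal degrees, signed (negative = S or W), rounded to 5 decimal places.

-14.77571, 35.34611

Lat: 14 + 46/60 + 32.54/3600 = 14.775706
S → negative
Lon: 20′ + 46″ = 20.76667′; 35 + 20.76667/60 = 35.346111
E ⇒ keep positive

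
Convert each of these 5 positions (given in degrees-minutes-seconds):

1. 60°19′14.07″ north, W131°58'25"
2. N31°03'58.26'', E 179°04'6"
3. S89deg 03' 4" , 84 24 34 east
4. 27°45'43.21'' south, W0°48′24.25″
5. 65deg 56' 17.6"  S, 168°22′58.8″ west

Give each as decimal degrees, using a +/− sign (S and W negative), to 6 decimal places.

1. 60.320575, -131.973611
2. 31.066183, 179.068333
3. -89.051111, 84.409444
4. -27.762003, -0.806736
5. -65.938222, -168.383000

Point 1:
  Lat: 60° + 19/60 + 14.07/3600 = 60 + 0.316667 + 0.003908 = 60.3205750
  N ⇒ keep positive
  λ: 58′ + 25″ = 58.41667′; 131 + 58.41667/60 = 131.9736111
  hemisphere W, so the sign is −
Point 2:
  φ: 31 + 3/60 + 58.26/3600 = 31.0661833
  N → positive
  λ: 179 + 4/60 + 6/3600 = 179.0683333
  E → positive
Point 3:
  Latitude: 89 + 3/60 + 4/3600 = 89.0511111
  hemisphere S, so the sign is −
  λ: 84° + 24/60 + 34/3600 = 84 + 0.400000 + 0.009444 = 84.4094444
  E ⇒ keep positive
Point 4:
  φ: 27° + 45/60 + 43.21/3600 = 27 + 0.750000 + 0.012003 = 27.7620028
  S ⇒ negate
  Longitude: 0° + 48/60 + 24.25/3600 = 0 + 0.800000 + 0.006736 = 0.8067361
  W → negative
Point 5:
  Latitude: 65 + 56/60 + 17.6/3600 = 65.9382222
  S ⇒ negate
  Lon: 168° + 22/60 + 58.8/3600 = 168 + 0.366667 + 0.016333 = 168.3830000
  W ⇒ negate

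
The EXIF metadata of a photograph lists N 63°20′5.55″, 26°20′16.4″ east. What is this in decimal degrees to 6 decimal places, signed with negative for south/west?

63.334875, 26.337889

Latitude: 63 + 20/60 + 5.55/3600 = 63.3348750
N ⇒ keep positive
Longitude: 26° + 20/60 + 16.4/3600 = 26 + 0.333333 + 0.004556 = 26.3378889
E → positive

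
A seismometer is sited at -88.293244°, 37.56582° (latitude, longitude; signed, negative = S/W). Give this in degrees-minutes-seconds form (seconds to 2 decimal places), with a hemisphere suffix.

88°17′35.68″ S, 37°33′56.95″ E

Latitude is negative → S; |value| = 88.293244
φ: 0.293244 × 60 = 17.59464′ → 17′, remainder × 60 = 35.6784″
Lon: whole degrees 37; 33.94920′ → 33′ and 56.9520″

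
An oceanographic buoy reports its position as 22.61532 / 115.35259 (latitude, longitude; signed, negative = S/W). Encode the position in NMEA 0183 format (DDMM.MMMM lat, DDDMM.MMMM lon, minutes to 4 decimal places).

Lat: minutes = (22.615320 − 22) × 60 = 36.919200
λ: minutes = (115.352590 − 115) × 60 = 21.155400

2236.9192,N / 11521.1554,E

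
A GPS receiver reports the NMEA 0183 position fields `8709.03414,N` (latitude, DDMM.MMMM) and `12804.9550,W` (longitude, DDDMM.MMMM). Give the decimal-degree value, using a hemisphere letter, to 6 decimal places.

φ: degrees = first 2 digits = 87, minutes = 9.03414; 87 + 9.03414/60 = 87.1505690
Longitude: split at 3 digits → 128° and 4.955′; 128 + 4.955/60 = 128.0825833

87.150569° N, 128.082583° W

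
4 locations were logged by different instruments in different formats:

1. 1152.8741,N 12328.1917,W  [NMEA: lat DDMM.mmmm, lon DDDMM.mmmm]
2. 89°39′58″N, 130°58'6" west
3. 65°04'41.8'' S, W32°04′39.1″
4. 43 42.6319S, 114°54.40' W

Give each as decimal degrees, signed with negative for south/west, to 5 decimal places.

1. 11.88124, -123.46986
2. 89.66611, -130.96833
3. -65.07828, -32.07753
4. -43.71053, -114.90667

Point 1:
  Latitude: split at 2 digits → 11° and 52.8741′; 11 + 52.8741/60 = 11.881235
  N ⇒ keep positive
  Lon: degrees = first 3 digits = 123, minutes = 28.1917; 123 + 28.1917/60 = 123.469862
  hemisphere W, so the sign is −
Point 2:
  φ: 39′ + 58″ = 39.96667′; 89 + 39.96667/60 = 89.666111
  N → positive
  λ: 130 + 58/60 + 6/3600 = 130.968333
  W → negative
Point 3:
  Lat: 65° + 4/60 + 41.8/3600 = 65 + 0.066667 + 0.011611 = 65.078278
  S ⇒ negate
  Lon: 4′ + 39.1″ = 4.65167′; 32 + 4.65167/60 = 32.077528
  hemisphere W, so the sign is −
Point 4:
  φ: 43 + 42.6319/60 = 43.710532
  hemisphere S, so the sign is −
  Longitude: 114 + 54.4/60 = 114.906667
  hemisphere W, so the sign is −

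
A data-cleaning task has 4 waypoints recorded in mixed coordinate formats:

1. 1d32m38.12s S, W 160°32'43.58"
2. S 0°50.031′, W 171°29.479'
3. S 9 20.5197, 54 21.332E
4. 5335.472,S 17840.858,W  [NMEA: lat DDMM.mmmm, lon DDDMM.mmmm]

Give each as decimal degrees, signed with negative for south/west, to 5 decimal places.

Point 1:
  Lat: 1° + 32/60 + 38.12/3600 = 1 + 0.533333 + 0.010589 = 1.543922
  S ⇒ negate
  Lon: 160 + 32/60 + 43.58/3600 = 160.545439
  W → negative
Point 2:
  Latitude: 0 + 50.031/60 = 0.833850
  S → negative
  Longitude: 29.479′ = 0.491317°; total 171.491317
  W ⇒ negate
Point 3:
  Lat: 20.5197′ = 0.341995°; total 9.341995
  S → negative
  Lon: 54 + 21.332/60 = 54.355533
  E ⇒ keep positive
Point 4:
  φ: degrees = first 2 digits = 53, minutes = 35.472; 53 + 35.472/60 = 53.591200
  S → negative
  Longitude: split at 3 digits → 178° and 40.858′; 178 + 40.858/60 = 178.680967
  hemisphere W, so the sign is −

1. -1.54392, -160.54544
2. -0.83385, -171.49132
3. -9.34200, 54.35553
4. -53.59120, -178.68097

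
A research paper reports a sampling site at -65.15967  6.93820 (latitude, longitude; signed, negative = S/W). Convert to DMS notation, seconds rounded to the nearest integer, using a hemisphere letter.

Latitude is negative → S; |value| = 65.159670
Lat: 0.159670° → 9.58020′; 0.58020 × 60 = 34.81″
Lon: whole degrees 6; 56.29200′ → 56′ and 17.52″

65°09′35″ S, 6°56′18″ E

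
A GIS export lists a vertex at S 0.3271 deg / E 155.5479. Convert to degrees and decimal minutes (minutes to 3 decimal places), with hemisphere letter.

0° 19.626′ S, 155° 32.874′ E

Latitude: fractional part 0.327100 → 19.62600 minutes
λ: minutes = (155.547900 − 155) × 60 = 32.87400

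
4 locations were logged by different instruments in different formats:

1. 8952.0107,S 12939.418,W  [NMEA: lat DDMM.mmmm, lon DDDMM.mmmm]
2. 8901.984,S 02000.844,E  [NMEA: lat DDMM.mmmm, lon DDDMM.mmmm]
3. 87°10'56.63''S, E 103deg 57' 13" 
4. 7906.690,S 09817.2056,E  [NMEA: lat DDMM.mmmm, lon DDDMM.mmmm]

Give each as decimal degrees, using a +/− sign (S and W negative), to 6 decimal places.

Point 1:
  Latitude: degrees = first 2 digits = 89, minutes = 52.0107; 89 + 52.0107/60 = 89.8668450
  hemisphere S, so the sign is −
  Longitude: split at 3 digits → 129° and 39.418′; 129 + 39.418/60 = 129.6569667
  hemisphere W, so the sign is −
Point 2:
  Latitude: split at 2 digits → 89° and 1.984′; 89 + 1.984/60 = 89.0330667
  S ⇒ negate
  Longitude: degrees = first 3 digits = 20, minutes = 0.844; 20 + 0.844/60 = 20.0140667
  E ⇒ keep positive
Point 3:
  Lat: 87 + 10/60 + 56.63/3600 = 87.1823972
  S → negative
  Lon: 57′ + 13″ = 57.21667′; 103 + 57.21667/60 = 103.9536111
  E → positive
Point 4:
  Latitude: degrees = first 2 digits = 79, minutes = 6.69; 79 + 6.69/60 = 79.1115000
  S → negative
  Lon: split at 3 digits → 098° and 17.2056′; 98 + 17.2056/60 = 98.2867600
  E → positive

1. -89.866845, -129.656967
2. -89.033067, 20.014067
3. -87.182397, 103.953611
4. -79.111500, 98.286760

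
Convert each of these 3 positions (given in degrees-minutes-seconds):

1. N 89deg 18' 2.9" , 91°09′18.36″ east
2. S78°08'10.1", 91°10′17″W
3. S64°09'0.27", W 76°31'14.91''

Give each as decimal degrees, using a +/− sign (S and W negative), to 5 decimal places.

1. 89.30081, 91.15510
2. -78.13614, -91.17139
3. -64.15008, -76.52081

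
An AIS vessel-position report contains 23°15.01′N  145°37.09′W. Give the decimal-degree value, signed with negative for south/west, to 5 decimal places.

23.25017, -145.61817

Lat: 23 + 15.01/60 = 23.250167
N ⇒ keep positive
Longitude: 145 + 37.09/60 = 145.618167
hemisphere W, so the sign is −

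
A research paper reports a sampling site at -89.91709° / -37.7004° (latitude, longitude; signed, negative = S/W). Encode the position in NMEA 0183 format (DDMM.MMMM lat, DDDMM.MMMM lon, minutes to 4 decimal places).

Latitude is negative → S; |value| = 89.917090
φ: 89° + 0.917090 × 60 = 89° 55.025400′
Longitude is negative → W; |value| = 37.700400
Lon: fractional part 0.700400 → 42.024000 minutes

8955.0254,S / 03742.0240,W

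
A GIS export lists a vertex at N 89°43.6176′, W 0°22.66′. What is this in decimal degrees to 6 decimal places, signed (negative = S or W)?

Latitude: 43.6176′ = 0.726960°; total 89.7269600
N ⇒ keep positive
λ: 22.66′ = 0.377667°; total 0.3776667
W → negative

89.726960, -0.377667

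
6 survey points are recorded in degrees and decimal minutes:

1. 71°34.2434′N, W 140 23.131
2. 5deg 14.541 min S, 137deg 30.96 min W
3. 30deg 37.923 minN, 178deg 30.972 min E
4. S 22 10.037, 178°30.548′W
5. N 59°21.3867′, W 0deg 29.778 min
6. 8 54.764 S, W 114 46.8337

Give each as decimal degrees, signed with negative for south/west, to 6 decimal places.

Point 1:
  Lat: 34.2434′ = 0.570723°; total 71.5707233
  N ⇒ keep positive
  λ: 23.131′ = 0.385517°; total 140.3855167
  W ⇒ negate
Point 2:
  φ: 5 + 14.541/60 = 5.2423500
  hemisphere S, so the sign is −
  Lon: 30.96′ = 0.516000°; total 137.5160000
  hemisphere W, so the sign is −
Point 3:
  φ: 30 + 37.923/60 = 30.6320500
  N → positive
  λ: 178 + 30.972/60 = 178.5162000
  E → positive
Point 4:
  Latitude: 10.037′ = 0.167283°; total 22.1672833
  S ⇒ negate
  Longitude: 178 + 30.548/60 = 178.5091333
  W → negative
Point 5:
  Lat: 21.3867′ = 0.356445°; total 59.3564450
  N → positive
  λ: 29.778′ = 0.496300°; total 0.4963000
  hemisphere W, so the sign is −
Point 6:
  φ: 8 + 54.764/60 = 8.9127333
  hemisphere S, so the sign is −
  Lon: 114 + 46.8337/60 = 114.7805617
  W → negative

1. 71.570723, -140.385517
2. -5.242350, -137.516000
3. 30.632050, 178.516200
4. -22.167283, -178.509133
5. 59.356445, -0.496300
6. -8.912733, -114.780562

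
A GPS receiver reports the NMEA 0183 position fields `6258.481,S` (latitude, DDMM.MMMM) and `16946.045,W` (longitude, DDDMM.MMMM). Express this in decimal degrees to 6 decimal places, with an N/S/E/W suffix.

62.974683° S, 169.767417° W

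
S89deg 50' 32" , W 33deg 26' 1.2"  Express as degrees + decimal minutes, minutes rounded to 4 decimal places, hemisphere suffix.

Latitude: 50 + 32/60 = 50.533333′
Lon: seconds/60 = 0.02000; minutes = 26 + 0.02000 = 26.020000

89° 50.5333′ S, 33° 26.0200′ W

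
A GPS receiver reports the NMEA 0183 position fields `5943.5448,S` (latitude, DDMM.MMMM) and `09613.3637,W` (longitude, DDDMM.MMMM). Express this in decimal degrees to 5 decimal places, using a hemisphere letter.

Lat: split at 2 digits → 59° and 43.5448′; 59 + 43.5448/60 = 59.725747
Longitude: split at 3 digits → 096° and 13.3637′; 96 + 13.3637/60 = 96.222728

59.72575° S, 96.22273° W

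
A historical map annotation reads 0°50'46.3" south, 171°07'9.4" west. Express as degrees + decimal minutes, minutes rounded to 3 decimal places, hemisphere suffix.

Latitude: 50 + 46.3/60 = 50.77167′
Lon: 7 + 9.4/60 = 7.15667′

0° 50.772′ S, 171° 7.157′ W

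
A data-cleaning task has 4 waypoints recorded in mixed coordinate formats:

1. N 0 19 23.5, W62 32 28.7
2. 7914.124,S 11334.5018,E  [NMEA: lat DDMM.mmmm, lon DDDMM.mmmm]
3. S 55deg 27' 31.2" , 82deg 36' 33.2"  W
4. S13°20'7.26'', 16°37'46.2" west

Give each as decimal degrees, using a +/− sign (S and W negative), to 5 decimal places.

Point 1:
  φ: 0° + 19/60 + 23.5/3600 = 0 + 0.316667 + 0.006528 = 0.323194
  N ⇒ keep positive
  Lon: 32′ + 28.7″ = 32.47833′; 62 + 32.47833/60 = 62.541306
  W ⇒ negate
Point 2:
  Latitude: split at 2 digits → 79° and 14.124′; 79 + 14.124/60 = 79.235400
  hemisphere S, so the sign is −
  Longitude: split at 3 digits → 113° and 34.5018′; 113 + 34.5018/60 = 113.575030
  E ⇒ keep positive
Point 3:
  φ: 55 + 27/60 + 31.2/3600 = 55.458667
  hemisphere S, so the sign is −
  Lon: 82° + 36/60 + 33.2/3600 = 82 + 0.600000 + 0.009222 = 82.609222
  hemisphere W, so the sign is −
Point 4:
  Lat: 20′ + 7.26″ = 20.12100′; 13 + 20.12100/60 = 13.335350
  S ⇒ negate
  λ: 16° + 37/60 + 46.2/3600 = 16 + 0.616667 + 0.012833 = 16.629500
  W ⇒ negate

1. 0.32319, -62.54131
2. -79.23540, 113.57503
3. -55.45867, -82.60922
4. -13.33535, -16.62950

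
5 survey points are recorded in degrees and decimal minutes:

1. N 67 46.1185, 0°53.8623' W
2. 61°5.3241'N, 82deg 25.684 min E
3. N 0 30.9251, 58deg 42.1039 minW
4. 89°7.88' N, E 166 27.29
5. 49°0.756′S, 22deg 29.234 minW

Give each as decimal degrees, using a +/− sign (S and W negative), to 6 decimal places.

1. 67.768642, -0.897705
2. 61.088735, 82.428067
3. 0.515418, -58.701732
4. 89.131333, 166.454833
5. -49.012600, -22.487233

Point 1:
  φ: 46.1185′ = 0.768642°; total 67.7686417
  N ⇒ keep positive
  Lon: 0 + 53.8623/60 = 0.8977050
  hemisphere W, so the sign is −
Point 2:
  Lat: 5.3241′ = 0.088735°; total 61.0887350
  N ⇒ keep positive
  Longitude: 82 + 25.684/60 = 82.4280667
  E → positive
Point 3:
  φ: 0 + 30.9251/60 = 0.5154183
  N → positive
  λ: 58 + 42.1039/60 = 58.7017317
  W ⇒ negate
Point 4:
  φ: 89 + 7.88/60 = 89.1313333
  N ⇒ keep positive
  Lon: 166 + 27.29/60 = 166.4548333
  E ⇒ keep positive
Point 5:
  φ: 0.756′ = 0.012600°; total 49.0126000
  S → negative
  Longitude: 29.234′ = 0.487233°; total 22.4872333
  W → negative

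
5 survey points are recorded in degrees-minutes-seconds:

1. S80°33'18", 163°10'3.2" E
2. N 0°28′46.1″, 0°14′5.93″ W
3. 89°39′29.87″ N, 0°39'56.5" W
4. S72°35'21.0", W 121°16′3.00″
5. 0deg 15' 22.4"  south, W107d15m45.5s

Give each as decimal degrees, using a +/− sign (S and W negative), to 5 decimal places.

1. -80.55500, 163.16756
2. 0.47947, -0.23498
3. 89.65830, -0.66569
4. -72.58917, -121.26750
5. -0.25622, -107.26264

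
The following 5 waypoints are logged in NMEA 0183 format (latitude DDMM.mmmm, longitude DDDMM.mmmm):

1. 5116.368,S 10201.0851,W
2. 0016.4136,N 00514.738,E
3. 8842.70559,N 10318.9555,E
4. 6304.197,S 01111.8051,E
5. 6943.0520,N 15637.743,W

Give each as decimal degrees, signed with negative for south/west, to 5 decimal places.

Point 1:
  Lat: degrees = first 2 digits = 51, minutes = 16.368; 51 + 16.368/60 = 51.272800
  hemisphere S, so the sign is −
  Longitude: split at 3 digits → 102° and 1.0851′; 102 + 1.0851/60 = 102.018085
  hemisphere W, so the sign is −
Point 2:
  Latitude: degrees = first 2 digits = 0, minutes = 16.4136; 0 + 16.4136/60 = 0.273560
  N ⇒ keep positive
  λ: degrees = first 3 digits = 5, minutes = 14.738; 5 + 14.738/60 = 5.245633
  E ⇒ keep positive
Point 3:
  Latitude: split at 2 digits → 88° and 42.70559′; 88 + 42.70559/60 = 88.711760
  N → positive
  Longitude: split at 3 digits → 103° and 18.9555′; 103 + 18.9555/60 = 103.315925
  E ⇒ keep positive
Point 4:
  Lat: degrees = first 2 digits = 63, minutes = 4.197; 63 + 4.197/60 = 63.069950
  S → negative
  λ: degrees = first 3 digits = 11, minutes = 11.8051; 11 + 11.8051/60 = 11.196752
  E → positive
Point 5:
  φ: degrees = first 2 digits = 69, minutes = 43.052; 69 + 43.052/60 = 69.717533
  N → positive
  Longitude: degrees = first 3 digits = 156, minutes = 37.743; 156 + 37.743/60 = 156.629050
  W ⇒ negate

1. -51.27280, -102.01809
2. 0.27356, 5.24563
3. 88.71176, 103.31593
4. -63.06995, 11.19675
5. 69.71753, -156.62905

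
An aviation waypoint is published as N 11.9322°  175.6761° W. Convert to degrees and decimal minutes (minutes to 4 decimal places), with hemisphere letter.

Lat: 11° + 0.932200 × 60 = 11° 55.932000′
λ: 175° + 0.676100 × 60 = 175° 40.566000′

11° 55.9320′ N, 175° 40.5660′ W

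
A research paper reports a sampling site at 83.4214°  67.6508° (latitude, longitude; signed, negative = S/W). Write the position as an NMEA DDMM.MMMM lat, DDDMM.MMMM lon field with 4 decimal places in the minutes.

8325.2840,N / 06739.0480,E

φ: fractional part 0.421400 → 25.284000 minutes
Lon: minutes = (67.650800 − 67) × 60 = 39.048000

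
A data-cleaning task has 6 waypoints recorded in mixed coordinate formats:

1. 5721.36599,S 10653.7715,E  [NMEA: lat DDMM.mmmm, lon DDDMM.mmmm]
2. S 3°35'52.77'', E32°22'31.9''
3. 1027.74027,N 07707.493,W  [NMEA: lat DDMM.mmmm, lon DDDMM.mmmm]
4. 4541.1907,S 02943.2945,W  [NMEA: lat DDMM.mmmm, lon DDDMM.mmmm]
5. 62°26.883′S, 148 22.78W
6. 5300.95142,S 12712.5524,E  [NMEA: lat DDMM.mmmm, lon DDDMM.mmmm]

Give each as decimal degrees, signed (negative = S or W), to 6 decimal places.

Point 1:
  Latitude: degrees = first 2 digits = 57, minutes = 21.36599; 57 + 21.36599/60 = 57.3560998
  S → negative
  Longitude: degrees = first 3 digits = 106, minutes = 53.7715; 106 + 53.7715/60 = 106.8961917
  E → positive
Point 2:
  φ: 3 + 35/60 + 52.77/3600 = 3.5979917
  S ⇒ negate
  Longitude: 22′ + 31.9″ = 22.53167′; 32 + 22.53167/60 = 32.3755278
  E ⇒ keep positive
Point 3:
  Lat: split at 2 digits → 10° and 27.74027′; 10 + 27.74027/60 = 10.4623378
  N → positive
  Lon: degrees = first 3 digits = 77, minutes = 7.493; 77 + 7.493/60 = 77.1248833
  hemisphere W, so the sign is −
Point 4:
  Lat: degrees = first 2 digits = 45, minutes = 41.1907; 45 + 41.1907/60 = 45.6865117
  S → negative
  Lon: degrees = first 3 digits = 29, minutes = 43.2945; 29 + 43.2945/60 = 29.7215750
  hemisphere W, so the sign is −
Point 5:
  φ: 26.883′ = 0.448050°; total 62.4480500
  S → negative
  Longitude: 148 + 22.78/60 = 148.3796667
  W → negative
Point 6:
  Latitude: split at 2 digits → 53° and 0.95142′; 53 + 0.95142/60 = 53.0158570
  S → negative
  Longitude: degrees = first 3 digits = 127, minutes = 12.5524; 127 + 12.5524/60 = 127.2092067
  E ⇒ keep positive

1. -57.356100, 106.896192
2. -3.597992, 32.375528
3. 10.462338, -77.124883
4. -45.686512, -29.721575
5. -62.448050, -148.379667
6. -53.015857, 127.209207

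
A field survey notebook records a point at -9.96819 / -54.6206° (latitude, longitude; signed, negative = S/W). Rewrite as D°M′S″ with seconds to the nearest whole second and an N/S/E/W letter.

9°58′5″ S, 54°37′14″ W

Latitude is negative → S; |value| = 9.968190
φ: whole degrees 9; 58.09140′ → 58′ and 5.48″
Longitude is negative → W; |value| = 54.620600
Longitude: 0.620600 × 60 = 37.23600′ → 37′, remainder × 60 = 14.16″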